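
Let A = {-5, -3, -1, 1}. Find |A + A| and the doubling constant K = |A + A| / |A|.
K = |A + A| / |A| = 7/4

Enumerate A + A = {a + b : a, b ∈ A}. With |A| = 4, there are |A|^2 = 16 ordered sum pairs; collecting distinct values, A + A = {-10, -8, -6, -4, -2, 0, 2}, so |A + A| = 7. Thus K = 7/4. Here |A + A| = 2|A| − 1 = 7, the minimum possible — so K = 7/4 is minimal, which holds iff A is an arithmetic progression.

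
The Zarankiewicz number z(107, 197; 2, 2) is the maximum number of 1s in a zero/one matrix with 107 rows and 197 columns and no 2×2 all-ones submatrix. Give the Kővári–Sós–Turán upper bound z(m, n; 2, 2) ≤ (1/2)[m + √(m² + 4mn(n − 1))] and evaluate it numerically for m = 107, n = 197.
z(107, 197; 2, 2) ≤ (1/2)[107 + √(107² + 4·107·197·196)] = (1/2)[107 + √16537385] = 2086.8092

Kővári–Sós–Turán: let r_1, ..., r_107 be the row sums and z = Σ r_i the total number of 1s. Each pair of columns can share at most one row with both entries 1 (else a 2×2 all-ones block appears), so Σ_i C(r_i, 2) ≤ C(197, 2) = 19306. By convexity Σ_i C(r_i, 2) ≥ 107·C(z/107, 2) = z(z − 107)/(2·107), giving z² − 107z − 107·197·196 ≤ 0 and hence z ≤ (1/2)[107 + √(11449 + 4·4131484)] = (1/2)[107 + √16537385] ≈ (1/2)(107 + 4066.6184) = 2086.8092.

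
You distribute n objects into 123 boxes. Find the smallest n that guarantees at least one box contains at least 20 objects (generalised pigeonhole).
n = (20 − 1)·123 + 1 = 2338

By the generalised pigeonhole principle, to guarantee some box contains ≥ r objects we need more than (r − 1) · k objects total. Threshold: n = (r − 1) · k + 1. With r = 20 and k = 123: n = 19 · 123 + 1 = 2337 + 1 = 2338. For n = 2337 = 19 · 123, we can put exactly 19 objects in every box, avoiding 20 in any single one — so 2338 is tight.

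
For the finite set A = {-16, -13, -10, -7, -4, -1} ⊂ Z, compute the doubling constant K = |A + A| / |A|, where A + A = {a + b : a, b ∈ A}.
K = |A + A| / |A| = 11/6

Enumerate A + A = {a + b : a, b ∈ A}. With |A| = 6, there are |A|^2 = 36 ordered sum pairs; collecting distinct values, A + A = {-32, -29, -26, -23, -20, -17, -14, -11, -8, -5, -2}, so |A + A| = 11. Thus K = 11/6. Here |A + A| = 2|A| − 1 = 11, the minimum possible — so K = 11/6 is minimal, which holds iff A is an arithmetic progression.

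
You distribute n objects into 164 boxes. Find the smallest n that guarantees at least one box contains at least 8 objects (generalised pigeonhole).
n = (8 − 1)·164 + 1 = 1149

By the generalised pigeonhole principle, to guarantee some box contains ≥ r objects we need more than (r − 1) · k objects total. Threshold: n = (r − 1) · k + 1. With r = 8 and k = 164: n = 7 · 164 + 1 = 1148 + 1 = 1149. For n = 1148 = 7 · 164, we can put exactly 7 objects in every box, avoiding 8 in any single one — so 1149 is tight.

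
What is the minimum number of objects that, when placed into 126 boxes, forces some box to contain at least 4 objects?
n = (4 − 1)·126 + 1 = 379

By the generalised pigeonhole principle, to guarantee some box contains ≥ r objects we need more than (r − 1) · k objects total. Threshold: n = (r − 1) · k + 1. With r = 4 and k = 126: n = 3 · 126 + 1 = 378 + 1 = 379. For n = 378 = 3 · 126, we can put exactly 3 objects in every box, avoiding 4 in any single one — so 379 is tight.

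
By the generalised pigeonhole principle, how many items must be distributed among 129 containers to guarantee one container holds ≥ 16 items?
n = (16 − 1)·129 + 1 = 1936

By the generalised pigeonhole principle, to guarantee some box contains ≥ r objects we need more than (r − 1) · k objects total. Threshold: n = (r − 1) · k + 1. With r = 16 and k = 129: n = 15 · 129 + 1 = 1935 + 1 = 1936. For n = 1935 = 15 · 129, we can put exactly 15 objects in every box, avoiding 16 in any single one — so 1936 is tight.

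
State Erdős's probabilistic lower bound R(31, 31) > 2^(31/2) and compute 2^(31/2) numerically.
2^(31/2) = 46340.95; so R(31, 31) > 46340.95

Colour each edge of K_n uniformly at random with red/blue. The expected number of monochromatic K_31 is C(n, 31) · 2 · 2^(−C(31,2)). If C(n, 31) · 2^(1 − C(31,2)) < 1, then with positive probability no monochromatic K_31 exists, so R(31, 31) > n. The standard estimate C(n, 31) ≤ n^31/31! shows this inequality holds whenever n ≤ 2^(31/2) (since 31! · 2^(C(31,2) − 1) > 2^(31^2/2) ≥ n^31). Hence R(31, 31) > 2^(31/2) = 46340.95.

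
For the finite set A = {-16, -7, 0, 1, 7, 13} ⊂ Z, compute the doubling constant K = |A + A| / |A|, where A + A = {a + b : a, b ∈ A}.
K = |A + A| / |A| = 19/6

Enumerate A + A = {a + b : a, b ∈ A}. With |A| = 6, there are |A|^2 = 36 ordered sum pairs; collecting distinct values, A + A = {-32, -23, -16, -15, -14, -9, -7, -6, -3, 0, 1, 2, 6, 7, 8, 13, 14, 20, 26}, so |A + A| = 19. Thus K = 19/6. For comparison, the minimum possible |A + A| over all 6-element sets is 2·6 − 1 = 11 (so min K = 11/6), attained only by arithmetic progressions.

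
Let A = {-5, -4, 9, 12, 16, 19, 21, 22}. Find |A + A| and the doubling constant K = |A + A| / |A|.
K = |A + A| / |A| = 31/8

Enumerate A + A = {a + b : a, b ∈ A}. With |A| = 8, there are |A|^2 = 64 ordered sum pairs; collecting distinct values, A + A = {-10, -9, -8, 4, 5, 7, 8, 11, 12, 14, 15, 16, 17, 18, 21, 24, 25, 28, 30, 31, 32, 33, 34, 35, 37, 38, 40, 41, 42, 43, 44}, so |A + A| = 31. Thus K = 31/8. For comparison, the minimum possible |A + A| over all 8-element sets is 2·8 − 1 = 15 (so min K = 15/8), attained only by arithmetic progressions.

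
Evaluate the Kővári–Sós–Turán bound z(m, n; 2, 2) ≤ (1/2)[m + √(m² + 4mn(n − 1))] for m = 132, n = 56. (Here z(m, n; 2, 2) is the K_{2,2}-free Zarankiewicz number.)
z(132, 56; 2, 2) ≤ (1/2)[132 + √(132² + 4·132·56·55)] = (1/2)[132 + √1643664] = 707.0273

Kővári–Sós–Turán: let r_1, ..., r_132 be the row sums and z = Σ r_i the total number of 1s. Each pair of columns can share at most one row with both entries 1 (else a 2×2 all-ones block appears), so Σ_i C(r_i, 2) ≤ C(56, 2) = 1540. By convexity Σ_i C(r_i, 2) ≥ 132·C(z/132, 2) = z(z − 132)/(2·132), giving z² − 132z − 132·56·55 ≤ 0 and hence z ≤ (1/2)[132 + √(17424 + 4·406560)] = (1/2)[132 + √1643664] ≈ (1/2)(132 + 1282.0546) = 707.0273.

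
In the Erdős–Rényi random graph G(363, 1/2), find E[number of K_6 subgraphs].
E[# K_6] = C(363, 6) · (1/2)^C(6, 2) = 3048385428726 / 2^15 = 1524192714363/16384 ≈ 93029340.476257

For each 6-subset S of vertices (there are C(363, 6) = 3048385428726 such S), let X_S = 1 if S induces a K_6 (all C(6, 2) = 15 edges present). Then P(X_S = 1) = (1/2)^15 = 1/32768. By linearity of expectation, E[# K_6] = C(363, 6) · (1/2)^15 = 3048385428726 / 32768 = 1524192714363/16384 ≈ 93029340.476257.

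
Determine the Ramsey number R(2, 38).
R(2, 38) = 38

R(2, k) = k for all k ≥ 2: in a 2-colouring of K_k, either some edge is red (a red K_2) or all edges are blue (a blue K_k). And K_{37} coloured all-blue has no blue K_38, so R(2, 38) > 37. Hence R(2, 38) = 38.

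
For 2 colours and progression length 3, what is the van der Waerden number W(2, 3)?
W(2, 3) = 9

Lower bound: the 2-colouring RRBBRRBB of {1, ..., 8} (R at positions {1, 2, 5, 6}, B at {3, 4, 7, 8}) contains no monochromatic 3-term AP, so W(2, 3) > 8. Upper bound: a case analysis on any 2-colouring of {1, ..., 9} forces such an AP. Hence W(2, 3) = 9.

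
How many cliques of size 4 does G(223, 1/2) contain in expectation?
E[# K_4] = C(223, 4) · (1/2)^C(4, 2) = 100290905 / 2^6 = 1567045.390625

For each 4-subset S of vertices (there are C(223, 4) = 100290905 such S), let X_S = 1 if S induces a K_4 (all C(4, 2) = 6 edges present). Then P(X_S = 1) = (1/2)^6 = 1/64. By linearity of expectation, E[# K_4] = C(223, 4) · (1/2)^6 = 100290905 / 64 = 1567045.390625.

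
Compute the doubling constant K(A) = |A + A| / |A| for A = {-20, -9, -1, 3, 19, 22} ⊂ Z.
K = |A + A| / |A| = 20/6 = 10/3

Enumerate A + A = {a + b : a, b ∈ A}. With |A| = 6, there are |A|^2 = 36 ordered sum pairs; collecting distinct values, A + A = {-40, -29, -21, -18, -17, -10, -6, -2, -1, 2, 6, 10, 13, 18, 21, 22, 25, 38, 41, 44}, so |A + A| = 20. Thus K = 20/6 = 10/3. For comparison, the minimum possible |A + A| over all 6-element sets is 2·6 − 1 = 11 (so min K = 11/6), attained only by arithmetic progressions.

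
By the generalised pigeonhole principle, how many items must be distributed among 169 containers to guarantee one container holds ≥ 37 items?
n = (37 − 1)·169 + 1 = 6085

By the generalised pigeonhole principle, to guarantee some box contains ≥ r objects we need more than (r − 1) · k objects total. Threshold: n = (r − 1) · k + 1. With r = 37 and k = 169: n = 36 · 169 + 1 = 6084 + 1 = 6085. For n = 6084 = 36 · 169, we can put exactly 36 objects in every box, avoiding 37 in any single one — so 6085 is tight.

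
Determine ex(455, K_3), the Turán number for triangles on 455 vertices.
ex(455, K_3) = ⌊455^2/4⌋ = 51756

Mantel (1907): a triangle-free graph on n vertices has at most ⌊n^2/4⌋ edges, with equality for the complete bipartite graph K_{⌊n/2⌋, ⌈n/2⌉}. For n = 455: ⌊455^2/4⌋ = ⌊207025/4⌋ = 51756. The extremal graph is K_{227, 228}, which has 227·228 = 51756 edges.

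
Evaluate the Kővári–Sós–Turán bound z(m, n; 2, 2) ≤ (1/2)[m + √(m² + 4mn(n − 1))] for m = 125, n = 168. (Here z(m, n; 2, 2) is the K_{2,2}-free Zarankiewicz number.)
z(125, 168; 2, 2) ≤ (1/2)[125 + √(125² + 4·125·168·167)] = (1/2)[125 + √14043625] = 1936.2412

Kővári–Sós–Turán: let r_1, ..., r_125 be the row sums and z = Σ r_i the total number of 1s. Each pair of columns can share at most one row with both entries 1 (else a 2×2 all-ones block appears), so Σ_i C(r_i, 2) ≤ C(168, 2) = 14028. By convexity Σ_i C(r_i, 2) ≥ 125·C(z/125, 2) = z(z − 125)/(2·125), giving z² − 125z − 125·168·167 ≤ 0 and hence z ≤ (1/2)[125 + √(15625 + 4·3507000)] = (1/2)[125 + √14043625] ≈ (1/2)(125 + 3747.4825) = 1936.2412.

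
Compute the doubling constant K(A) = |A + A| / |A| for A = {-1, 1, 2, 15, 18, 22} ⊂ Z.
K = |A + A| / |A| = 20/6 = 10/3

Enumerate A + A = {a + b : a, b ∈ A}. With |A| = 6, there are |A|^2 = 36 ordered sum pairs; collecting distinct values, A + A = {-2, 0, 1, 2, 3, 4, 14, 16, 17, 19, 20, 21, 23, 24, 30, 33, 36, 37, 40, 44}, so |A + A| = 20. Thus K = 20/6 = 10/3. For comparison, the minimum possible |A + A| over all 6-element sets is 2·6 − 1 = 11 (so min K = 11/6), attained only by arithmetic progressions.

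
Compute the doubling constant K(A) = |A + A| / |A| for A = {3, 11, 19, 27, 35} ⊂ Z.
K = |A + A| / |A| = 9/5

Enumerate A + A = {a + b : a, b ∈ A}. With |A| = 5, there are |A|^2 = 25 ordered sum pairs; collecting distinct values, A + A = {6, 14, 22, 30, 38, 46, 54, 62, 70}, so |A + A| = 9. Thus K = 9/5. Here |A + A| = 2|A| − 1 = 9, the minimum possible — so K = 9/5 is minimal, which holds iff A is an arithmetic progression.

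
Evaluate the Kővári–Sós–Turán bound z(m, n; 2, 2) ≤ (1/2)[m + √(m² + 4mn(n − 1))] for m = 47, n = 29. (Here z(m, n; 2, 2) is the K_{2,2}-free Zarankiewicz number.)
z(47, 29; 2, 2) ≤ (1/2)[47 + √(47² + 4·47·29·28)] = (1/2)[47 + √154865] = 220.2645

Kővári–Sós–Turán: let r_1, ..., r_47 be the row sums and z = Σ r_i the total number of 1s. Each pair of columns can share at most one row with both entries 1 (else a 2×2 all-ones block appears), so Σ_i C(r_i, 2) ≤ C(29, 2) = 406. By convexity Σ_i C(r_i, 2) ≥ 47·C(z/47, 2) = z(z − 47)/(2·47), giving z² − 47z − 47·29·28 ≤ 0 and hence z ≤ (1/2)[47 + √(2209 + 4·38164)] = (1/2)[47 + √154865] ≈ (1/2)(47 + 393.5289) = 220.2645.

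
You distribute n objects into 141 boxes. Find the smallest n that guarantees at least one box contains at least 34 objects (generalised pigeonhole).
n = (34 − 1)·141 + 1 = 4654

By the generalised pigeonhole principle, to guarantee some box contains ≥ r objects we need more than (r − 1) · k objects total. Threshold: n = (r − 1) · k + 1. With r = 34 and k = 141: n = 33 · 141 + 1 = 4653 + 1 = 4654. For n = 4653 = 33 · 141, we can put exactly 33 objects in every box, avoiding 34 in any single one — so 4654 is tight.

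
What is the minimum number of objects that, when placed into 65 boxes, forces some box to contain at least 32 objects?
n = (32 − 1)·65 + 1 = 2016

By the generalised pigeonhole principle, to guarantee some box contains ≥ r objects we need more than (r − 1) · k objects total. Threshold: n = (r − 1) · k + 1. With r = 32 and k = 65: n = 31 · 65 + 1 = 2015 + 1 = 2016. For n = 2015 = 31 · 65, we can put exactly 31 objects in every box, avoiding 32 in any single one — so 2016 is tight.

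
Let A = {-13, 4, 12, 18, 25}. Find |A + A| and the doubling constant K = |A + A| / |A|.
K = |A + A| / |A| = 15/5 = 3

Enumerate A + A = {a + b : a, b ∈ A}. With |A| = 5, there are |A|^2 = 25 ordered sum pairs; collecting distinct values, A + A = {-26, -9, -1, 5, 8, 12, 16, 22, 24, 29, 30, 36, 37, 43, 50}, so |A + A| = 15. Thus K = 15/5 = 3. For comparison, the minimum possible |A + A| over all 5-element sets is 2·5 − 1 = 9 (so min K = 9/5), attained only by arithmetic progressions.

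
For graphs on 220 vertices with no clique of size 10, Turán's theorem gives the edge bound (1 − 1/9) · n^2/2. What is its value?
Turán density bound = (8/9) · 220^2/2 = 193600/9 ≈ 21511.1111

Turán's theorem: ex(n, K_{r+1}) is achieved by the complete r-partite Turán graph T(n, r) with parts as balanced as possible, and is at most (1 − 1/r) · n^2/2. For r = 9, n = 220: the density bound is (8/9) · 48400/2 = 193600/9 ≈ 21511.1111. The integer-valued extremum is e(T(220, 9)) = 21510, which is strictly less than the density bound 193600/9 since 9 ∤ 220 (the parts of T(220, 9) cannot all be equal).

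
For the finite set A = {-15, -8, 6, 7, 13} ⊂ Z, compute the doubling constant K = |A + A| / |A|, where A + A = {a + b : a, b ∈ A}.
K = |A + A| / |A| = 14/5

Enumerate A + A = {a + b : a, b ∈ A}. With |A| = 5, there are |A|^2 = 25 ordered sum pairs; collecting distinct values, A + A = {-30, -23, -16, -9, -8, -2, -1, 5, 12, 13, 14, 19, 20, 26}, so |A + A| = 14. Thus K = 14/5. For comparison, the minimum possible |A + A| over all 5-element sets is 2·5 − 1 = 9 (so min K = 9/5), attained only by arithmetic progressions.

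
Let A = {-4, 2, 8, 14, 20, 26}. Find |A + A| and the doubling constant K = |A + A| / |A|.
K = |A + A| / |A| = 11/6

Enumerate A + A = {a + b : a, b ∈ A}. With |A| = 6, there are |A|^2 = 36 ordered sum pairs; collecting distinct values, A + A = {-8, -2, 4, 10, 16, 22, 28, 34, 40, 46, 52}, so |A + A| = 11. Thus K = 11/6. Here |A + A| = 2|A| − 1 = 11, the minimum possible — so K = 11/6 is minimal, which holds iff A is an arithmetic progression.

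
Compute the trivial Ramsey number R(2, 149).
R(2, 149) = 149

R(2, k) = k for all k ≥ 2: in a 2-colouring of K_k, either some edge is red (a red K_2) or all edges are blue (a blue K_k). And K_{148} coloured all-blue has no blue K_149, so R(2, 149) > 148. Hence R(2, 149) = 149.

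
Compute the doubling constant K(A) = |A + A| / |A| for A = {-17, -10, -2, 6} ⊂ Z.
K = |A + A| / |A| = 9/4

Enumerate A + A = {a + b : a, b ∈ A}. With |A| = 4, there are |A|^2 = 16 ordered sum pairs; collecting distinct values, A + A = {-34, -27, -20, -19, -12, -11, -4, 4, 12}, so |A + A| = 9. Thus K = 9/4. For comparison, the minimum possible |A + A| over all 4-element sets is 2·4 − 1 = 7 (so min K = 7/4), attained only by arithmetic progressions.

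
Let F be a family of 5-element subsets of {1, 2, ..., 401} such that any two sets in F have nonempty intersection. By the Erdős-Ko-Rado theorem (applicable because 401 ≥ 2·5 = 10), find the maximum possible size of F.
max |F| = C(400, 4) = 1050739900

Erdős-Ko-Rado (1961): when n ≥ 2k, max |F| = C(n−1, k−1). The bound is attained by the star {A : i ∈ A} for any fixed i ∈ [n]. Here C(401−1, 5−1) = C(400, 4) = 1050739900.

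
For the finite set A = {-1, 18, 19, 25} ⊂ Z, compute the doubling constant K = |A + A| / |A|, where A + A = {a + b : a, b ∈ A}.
K = |A + A| / |A| = 10/4 = 5/2

Enumerate A + A = {a + b : a, b ∈ A}. With |A| = 4, there are |A|^2 = 16 ordered sum pairs; collecting distinct values, A + A = {-2, 17, 18, 24, 36, 37, 38, 43, 44, 50}, so |A + A| = 10. Thus K = 10/4 = 5/2. For comparison, the minimum possible |A + A| over all 4-element sets is 2·4 − 1 = 7 (so min K = 7/4), attained only by arithmetic progressions.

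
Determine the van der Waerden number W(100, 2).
W(100, 2) = 100 + 1 = 101

A 2-term AP is any pair of integers, so a monochromatic 2-AP exists iff some colour is used at least twice. With 100 colours, the colouring i ↦ i on {1, ..., 100} uses each colour once, avoiding any monochromatic pair, so W(100, 2) > 100. For {1, ..., 101}, pigeonhole forces two integers of the same colour, which form a monochromatic 2-AP. Hence W(100, 2) = 101.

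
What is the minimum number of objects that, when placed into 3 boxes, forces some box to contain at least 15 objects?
n = (15 − 1)·3 + 1 = 43

By the generalised pigeonhole principle, to guarantee some box contains ≥ r objects we need more than (r − 1) · k objects total. Threshold: n = (r − 1) · k + 1. With r = 15 and k = 3: n = 14 · 3 + 1 = 42 + 1 = 43. For n = 42 = 14 · 3, we can put exactly 14 objects in every box, avoiding 15 in any single one — so 43 is tight.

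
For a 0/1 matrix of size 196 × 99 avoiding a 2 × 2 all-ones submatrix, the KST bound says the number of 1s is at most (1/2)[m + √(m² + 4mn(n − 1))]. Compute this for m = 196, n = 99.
z(196, 99; 2, 2) ≤ (1/2)[196 + √(196² + 4·196·99·98)] = (1/2)[196 + √7644784] = 1480.4601

Kővári–Sós–Turán: let r_1, ..., r_196 be the row sums and z = Σ r_i the total number of 1s. Each pair of columns can share at most one row with both entries 1 (else a 2×2 all-ones block appears), so Σ_i C(r_i, 2) ≤ C(99, 2) = 4851. By convexity Σ_i C(r_i, 2) ≥ 196·C(z/196, 2) = z(z − 196)/(2·196), giving z² − 196z − 196·99·98 ≤ 0 and hence z ≤ (1/2)[196 + √(38416 + 4·1901592)] = (1/2)[196 + √7644784] ≈ (1/2)(196 + 2764.9203) = 1480.4601.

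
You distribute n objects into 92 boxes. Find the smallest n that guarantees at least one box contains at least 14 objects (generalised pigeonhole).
n = (14 − 1)·92 + 1 = 1197

By the generalised pigeonhole principle, to guarantee some box contains ≥ r objects we need more than (r − 1) · k objects total. Threshold: n = (r − 1) · k + 1. With r = 14 and k = 92: n = 13 · 92 + 1 = 1196 + 1 = 1197. For n = 1196 = 13 · 92, we can put exactly 13 objects in every box, avoiding 14 in any single one — so 1197 is tight.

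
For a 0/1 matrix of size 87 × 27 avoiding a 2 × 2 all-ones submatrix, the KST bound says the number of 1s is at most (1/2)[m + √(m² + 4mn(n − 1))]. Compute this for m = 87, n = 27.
z(87, 27; 2, 2) ≤ (1/2)[87 + √(87² + 4·87·27·26)] = (1/2)[87 + √251865] = 294.4308

Kővári–Sós–Turán: let r_1, ..., r_87 be the row sums and z = Σ r_i the total number of 1s. Each pair of columns can share at most one row with both entries 1 (else a 2×2 all-ones block appears), so Σ_i C(r_i, 2) ≤ C(27, 2) = 351. By convexity Σ_i C(r_i, 2) ≥ 87·C(z/87, 2) = z(z − 87)/(2·87), giving z² − 87z − 87·27·26 ≤ 0 and hence z ≤ (1/2)[87 + √(7569 + 4·61074)] = (1/2)[87 + √251865] ≈ (1/2)(87 + 501.8615) = 294.4308.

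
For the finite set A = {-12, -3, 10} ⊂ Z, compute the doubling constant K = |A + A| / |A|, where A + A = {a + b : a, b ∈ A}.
K = |A + A| / |A| = 6/3 = 2

Enumerate A + A = {a + b : a, b ∈ A}. With |A| = 3, there are |A|^2 = 9 ordered sum pairs; collecting distinct values, A + A = {-24, -15, -6, -2, 7, 20}, so |A + A| = 6. Thus K = 6/3 = 2. For comparison, the minimum possible |A + A| over all 3-element sets is 2·3 − 1 = 5 (so min K = 5/3), attained only by arithmetic progressions.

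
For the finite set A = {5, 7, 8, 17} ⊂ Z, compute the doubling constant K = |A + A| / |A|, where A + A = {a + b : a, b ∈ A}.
K = |A + A| / |A| = 10/4 = 5/2

Enumerate A + A = {a + b : a, b ∈ A}. With |A| = 4, there are |A|^2 = 16 ordered sum pairs; collecting distinct values, A + A = {10, 12, 13, 14, 15, 16, 22, 24, 25, 34}, so |A + A| = 10. Thus K = 10/4 = 5/2. For comparison, the minimum possible |A + A| over all 4-element sets is 2·4 − 1 = 7 (so min K = 7/4), attained only by arithmetic progressions.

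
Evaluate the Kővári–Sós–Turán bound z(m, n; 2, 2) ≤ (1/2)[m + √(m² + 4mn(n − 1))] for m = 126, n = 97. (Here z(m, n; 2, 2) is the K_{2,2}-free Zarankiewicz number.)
z(126, 97; 2, 2) ≤ (1/2)[126 + √(126² + 4·126·97·96)] = (1/2)[126 + √4709124] = 1148.0258

Kővári–Sós–Turán: let r_1, ..., r_126 be the row sums and z = Σ r_i the total number of 1s. Each pair of columns can share at most one row with both entries 1 (else a 2×2 all-ones block appears), so Σ_i C(r_i, 2) ≤ C(97, 2) = 4656. By convexity Σ_i C(r_i, 2) ≥ 126·C(z/126, 2) = z(z − 126)/(2·126), giving z² − 126z − 126·97·96 ≤ 0 and hence z ≤ (1/2)[126 + √(15876 + 4·1173312)] = (1/2)[126 + √4709124] ≈ (1/2)(126 + 2170.0516) = 1148.0258.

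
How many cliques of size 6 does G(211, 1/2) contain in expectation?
E[# K_6] = C(211, 6) · (1/2)^C(6, 2) = 114081819852 / 2^15 = 28520454963/8192 ≈ 3481500.849976

For each 6-subset S of vertices (there are C(211, 6) = 114081819852 such S), let X_S = 1 if S induces a K_6 (all C(6, 2) = 15 edges present). Then P(X_S = 1) = (1/2)^15 = 1/32768. By linearity of expectation, E[# K_6] = C(211, 6) · (1/2)^15 = 114081819852 / 32768 = 28520454963/8192 ≈ 3481500.849976.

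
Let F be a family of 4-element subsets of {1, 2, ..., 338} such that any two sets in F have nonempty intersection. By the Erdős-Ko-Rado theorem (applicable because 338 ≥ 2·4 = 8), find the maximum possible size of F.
max |F| = C(337, 3) = 6322120

The Erdős-Ko-Rado theorem states: for n ≥ 2k, an intersecting family of k-subsets of an n-element set has size at most C(n − 1, k − 1), with equality for 'star' families {A ⊆ [n] : |A| = k, i ∈ A} (fix an element i). For n = 338, k = 4: C(337, 3) = 6322120.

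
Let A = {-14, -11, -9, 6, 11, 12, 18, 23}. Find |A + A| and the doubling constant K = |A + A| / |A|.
K = |A + A| / |A| = 31/8

Enumerate A + A = {a + b : a, b ∈ A}. With |A| = 8, there are |A|^2 = 64 ordered sum pairs; collecting distinct values, A + A = {-28, -25, -23, -22, -20, -18, -8, -5, -3, -2, 0, 1, 2, 3, 4, 7, 9, 12, 14, 17, 18, 22, 23, 24, 29, 30, 34, 35, 36, 41, 46}, so |A + A| = 31. Thus K = 31/8. For comparison, the minimum possible |A + A| over all 8-element sets is 2·8 − 1 = 15 (so min K = 15/8), attained only by arithmetic progressions.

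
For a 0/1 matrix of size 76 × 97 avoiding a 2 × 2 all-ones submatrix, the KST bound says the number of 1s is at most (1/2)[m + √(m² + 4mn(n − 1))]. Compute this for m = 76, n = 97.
z(76, 97; 2, 2) ≤ (1/2)[76 + √(76² + 4·76·97·96)] = (1/2)[76 + √2836624] = 880.114

Kővári–Sós–Turán: let r_1, ..., r_76 be the row sums and z = Σ r_i the total number of 1s. Each pair of columns can share at most one row with both entries 1 (else a 2×2 all-ones block appears), so Σ_i C(r_i, 2) ≤ C(97, 2) = 4656. By convexity Σ_i C(r_i, 2) ≥ 76·C(z/76, 2) = z(z − 76)/(2·76), giving z² − 76z − 76·97·96 ≤ 0 and hence z ≤ (1/2)[76 + √(5776 + 4·707712)] = (1/2)[76 + √2836624] ≈ (1/2)(76 + 1684.228) = 880.114.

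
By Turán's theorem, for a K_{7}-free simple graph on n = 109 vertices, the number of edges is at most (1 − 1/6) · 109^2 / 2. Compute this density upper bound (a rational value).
Turán density bound = (5/6) · 109^2/2 = 59405/12 ≈ 4950.4167

Turán's theorem: ex(n, K_{r+1}) is achieved by the complete r-partite Turán graph T(n, r) with parts as balanced as possible, and is at most (1 − 1/r) · n^2/2. For r = 6, n = 109: the density bound is (5/6) · 11881/2 = 59405/12 ≈ 4950.4167. The integer-valued extremum is e(T(109, 6)) = 4950, which is strictly less than the density bound 59405/12 since 6 ∤ 109 (the parts of T(109, 6) cannot all be equal).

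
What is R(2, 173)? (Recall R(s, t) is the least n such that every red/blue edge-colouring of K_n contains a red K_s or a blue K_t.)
R(2, 173) = 173

R(2, k) = k for all k ≥ 2: in a 2-colouring of K_k, either some edge is red (a red K_2) or all edges are blue (a blue K_k). And K_{172} coloured all-blue has no blue K_173, so R(2, 173) > 172. Hence R(2, 173) = 173.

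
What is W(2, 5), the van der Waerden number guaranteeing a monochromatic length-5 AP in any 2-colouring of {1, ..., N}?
W(2, 5) = 178

This is a classical value, W(2, 5) = 178, established by combining an explicit 2-colouring of {1, ..., 177} with no monochromatic 5-AP (giving the lower bound W(2, 5) > 177) and a finite case analysis / exhaustive computer search showing every 2-colouring of {1, ..., 178} has such an AP.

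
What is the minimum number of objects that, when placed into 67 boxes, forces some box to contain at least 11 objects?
n = (11 − 1)·67 + 1 = 671

By the generalised pigeonhole principle, to guarantee some box contains ≥ r objects we need more than (r − 1) · k objects total. Threshold: n = (r − 1) · k + 1. With r = 11 and k = 67: n = 10 · 67 + 1 = 670 + 1 = 671. For n = 670 = 10 · 67, we can put exactly 10 objects in every box, avoiding 11 in any single one — so 671 is tight.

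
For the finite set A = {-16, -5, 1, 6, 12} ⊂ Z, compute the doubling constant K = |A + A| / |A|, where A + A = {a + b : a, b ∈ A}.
K = |A + A| / |A| = 12/5

Enumerate A + A = {a + b : a, b ∈ A}. With |A| = 5, there are |A|^2 = 25 ordered sum pairs; collecting distinct values, A + A = {-32, -21, -15, -10, -4, 1, 2, 7, 12, 13, 18, 24}, so |A + A| = 12. Thus K = 12/5. For comparison, the minimum possible |A + A| over all 5-element sets is 2·5 − 1 = 9 (so min K = 9/5), attained only by arithmetic progressions.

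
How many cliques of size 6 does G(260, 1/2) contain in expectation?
E[# K_6] = C(260, 6) · (1/2)^C(6, 2) = 404830840960 / 2^15 = 3162740945/256 ≈ 12354456.816406

For each 6-subset S of vertices (there are C(260, 6) = 404830840960 such S), let X_S = 1 if S induces a K_6 (all C(6, 2) = 15 edges present). Then P(X_S = 1) = (1/2)^15 = 1/32768. By linearity of expectation, E[# K_6] = C(260, 6) · (1/2)^15 = 404830840960 / 32768 = 3162740945/256 ≈ 12354456.816406.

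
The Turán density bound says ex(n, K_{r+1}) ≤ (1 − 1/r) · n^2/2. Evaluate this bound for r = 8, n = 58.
Turán density bound = (7/8) · 58^2/2 = 5887/4 ≈ 1471.75

Turán's theorem: ex(n, K_{r+1}) is achieved by the complete r-partite Turán graph T(n, r) with parts as balanced as possible, and is at most (1 − 1/r) · n^2/2. For r = 8, n = 58: the density bound is (7/8) · 3364/2 = 5887/4 ≈ 1471.75. The integer-valued extremum is e(T(58, 8)) = 1471, which is strictly less than the density bound 5887/4 since 8 ∤ 58 (the parts of T(58, 8) cannot all be equal).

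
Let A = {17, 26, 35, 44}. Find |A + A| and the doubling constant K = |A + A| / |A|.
K = |A + A| / |A| = 7/4

Enumerate A + A = {a + b : a, b ∈ A}. With |A| = 4, there are |A|^2 = 16 ordered sum pairs; collecting distinct values, A + A = {34, 43, 52, 61, 70, 79, 88}, so |A + A| = 7. Thus K = 7/4. Here |A + A| = 2|A| − 1 = 7, the minimum possible — so K = 7/4 is minimal, which holds iff A is an arithmetic progression.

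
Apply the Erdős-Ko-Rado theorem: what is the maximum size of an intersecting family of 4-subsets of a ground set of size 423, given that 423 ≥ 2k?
max |F| = C(422, 3) = 12436340

Erdős-Ko-Rado (1961): when n ≥ 2k, max |F| = C(n−1, k−1). The bound is attained by the star {A : i ∈ A} for any fixed i ∈ [n]. Here C(423−1, 4−1) = C(422, 3) = 12436340.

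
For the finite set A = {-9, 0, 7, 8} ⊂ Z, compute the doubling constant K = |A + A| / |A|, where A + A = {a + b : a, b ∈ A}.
K = |A + A| / |A| = 10/4 = 5/2

Enumerate A + A = {a + b : a, b ∈ A}. With |A| = 4, there are |A|^2 = 16 ordered sum pairs; collecting distinct values, A + A = {-18, -9, -2, -1, 0, 7, 8, 14, 15, 16}, so |A + A| = 10. Thus K = 10/4 = 5/2. For comparison, the minimum possible |A + A| over all 4-element sets is 2·4 − 1 = 7 (so min K = 7/4), attained only by arithmetic progressions.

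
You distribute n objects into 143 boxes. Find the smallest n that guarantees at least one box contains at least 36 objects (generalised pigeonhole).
n = (36 − 1)·143 + 1 = 5006

By the generalised pigeonhole principle, to guarantee some box contains ≥ r objects we need more than (r − 1) · k objects total. Threshold: n = (r − 1) · k + 1. With r = 36 and k = 143: n = 35 · 143 + 1 = 5005 + 1 = 5006. For n = 5005 = 35 · 143, we can put exactly 35 objects in every box, avoiding 36 in any single one — so 5006 is tight.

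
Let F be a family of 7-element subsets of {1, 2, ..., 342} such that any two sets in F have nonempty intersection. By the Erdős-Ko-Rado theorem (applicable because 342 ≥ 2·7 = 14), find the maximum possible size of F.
max |F| = C(341, 6) = 2089230591448

Erdős-Ko-Rado (1961): when n ≥ 2k, max |F| = C(n−1, k−1). The bound is attained by the star {A : i ∈ A} for any fixed i ∈ [n]. Here C(342−1, 7−1) = C(341, 6) = 2089230591448.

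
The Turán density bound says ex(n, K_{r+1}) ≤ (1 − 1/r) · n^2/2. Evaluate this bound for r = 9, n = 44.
Turán density bound = (8/9) · 44^2/2 = 7744/9 ≈ 860.4444

Turán's theorem: ex(n, K_{r+1}) is achieved by the complete r-partite Turán graph T(n, r) with parts as balanced as possible, and is at most (1 − 1/r) · n^2/2. For r = 9, n = 44: the density bound is (8/9) · 1936/2 = 7744/9 ≈ 860.4444. The integer-valued extremum is e(T(44, 9)) = 860, which is strictly less than the density bound 7744/9 since 9 ∤ 44 (the parts of T(44, 9) cannot all be equal).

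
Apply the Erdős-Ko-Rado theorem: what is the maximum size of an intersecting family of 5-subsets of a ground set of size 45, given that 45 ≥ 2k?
max |F| = C(44, 4) = 135751

The Erdős-Ko-Rado theorem states: for n ≥ 2k, an intersecting family of k-subsets of an n-element set has size at most C(n − 1, k − 1), with equality for 'star' families {A ⊆ [n] : |A| = k, i ∈ A} (fix an element i). For n = 45, k = 5: C(44, 4) = 135751.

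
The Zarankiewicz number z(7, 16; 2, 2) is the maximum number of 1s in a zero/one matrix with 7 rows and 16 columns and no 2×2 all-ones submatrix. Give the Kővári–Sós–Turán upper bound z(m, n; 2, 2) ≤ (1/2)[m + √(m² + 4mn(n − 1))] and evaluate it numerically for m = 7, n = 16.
z(7, 16; 2, 2) ≤ (1/2)[7 + √(7² + 4·7·16·15)] = (1/2)[7 + √6769] = 44.637

Kővári–Sós–Turán: let r_1, ..., r_7 be the row sums and z = Σ r_i the total number of 1s. Each pair of columns can share at most one row with both entries 1 (else a 2×2 all-ones block appears), so Σ_i C(r_i, 2) ≤ C(16, 2) = 120. By convexity Σ_i C(r_i, 2) ≥ 7·C(z/7, 2) = z(z − 7)/(2·7), giving z² − 7z − 7·16·15 ≤ 0 and hence z ≤ (1/2)[7 + √(49 + 4·1680)] = (1/2)[7 + √6769] ≈ (1/2)(7 + 82.2739) = 44.637.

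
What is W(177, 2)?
W(177, 2) = 177 + 1 = 178

A 2-term AP is any pair of integers, so a monochromatic 2-AP exists iff some colour is used at least twice. With 177 colours, the colouring i ↦ i on {1, ..., 177} uses each colour once, avoiding any monochromatic pair, so W(177, 2) > 177. For {1, ..., 178}, pigeonhole forces two integers of the same colour, which form a monochromatic 2-AP. Hence W(177, 2) = 178.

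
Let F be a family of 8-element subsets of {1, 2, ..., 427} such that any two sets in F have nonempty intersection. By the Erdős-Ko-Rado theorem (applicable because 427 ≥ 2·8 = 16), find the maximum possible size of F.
max |F| = C(426, 7) = 480748628424600

Erdős-Ko-Rado (1961): when n ≥ 2k, max |F| = C(n−1, k−1). The bound is attained by the star {A : i ∈ A} for any fixed i ∈ [n]. Here C(427−1, 8−1) = C(426, 7) = 480748628424600.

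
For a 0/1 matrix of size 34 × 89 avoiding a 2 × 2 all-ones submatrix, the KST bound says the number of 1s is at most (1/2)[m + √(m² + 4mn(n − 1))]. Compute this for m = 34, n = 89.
z(34, 89; 2, 2) ≤ (1/2)[34 + √(34² + 4·34·89·88)] = (1/2)[34 + √1066308] = 533.311

Kővári–Sós–Turán: let r_1, ..., r_34 be the row sums and z = Σ r_i the total number of 1s. Each pair of columns can share at most one row with both entries 1 (else a 2×2 all-ones block appears), so Σ_i C(r_i, 2) ≤ C(89, 2) = 3916. By convexity Σ_i C(r_i, 2) ≥ 34·C(z/34, 2) = z(z − 34)/(2·34), giving z² − 34z − 34·89·88 ≤ 0 and hence z ≤ (1/2)[34 + √(1156 + 4·266288)] = (1/2)[34 + √1066308] ≈ (1/2)(34 + 1032.6219) = 533.311.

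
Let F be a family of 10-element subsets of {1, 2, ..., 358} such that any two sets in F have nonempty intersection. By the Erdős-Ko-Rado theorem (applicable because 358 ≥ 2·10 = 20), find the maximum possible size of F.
max |F| = C(357, 9) = 234479431745258700

The Erdős-Ko-Rado theorem states: for n ≥ 2k, an intersecting family of k-subsets of an n-element set has size at most C(n − 1, k − 1), with equality for 'star' families {A ⊆ [n] : |A| = k, i ∈ A} (fix an element i). For n = 358, k = 10: C(357, 9) = 234479431745258700.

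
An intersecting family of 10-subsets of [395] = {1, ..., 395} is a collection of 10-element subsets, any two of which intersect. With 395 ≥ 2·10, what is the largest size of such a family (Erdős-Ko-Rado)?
max |F| = C(394, 9) = 575085963182945578

The Erdős-Ko-Rado theorem states: for n ≥ 2k, an intersecting family of k-subsets of an n-element set has size at most C(n − 1, k − 1), with equality for 'star' families {A ⊆ [n] : |A| = k, i ∈ A} (fix an element i). For n = 395, k = 10: C(394, 9) = 575085963182945578.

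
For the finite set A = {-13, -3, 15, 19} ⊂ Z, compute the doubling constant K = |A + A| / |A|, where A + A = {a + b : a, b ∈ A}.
K = |A + A| / |A| = 10/4 = 5/2

Enumerate A + A = {a + b : a, b ∈ A}. With |A| = 4, there are |A|^2 = 16 ordered sum pairs; collecting distinct values, A + A = {-26, -16, -6, 2, 6, 12, 16, 30, 34, 38}, so |A + A| = 10. Thus K = 10/4 = 5/2. For comparison, the minimum possible |A + A| over all 4-element sets is 2·4 − 1 = 7 (so min K = 7/4), attained only by arithmetic progressions.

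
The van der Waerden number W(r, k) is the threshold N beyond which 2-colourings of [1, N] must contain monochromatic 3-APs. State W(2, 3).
W(2, 3) = 9

Lower bound: the 2-colouring RRBBRRBB of {1, ..., 8} (R at positions {1, 2, 5, 6}, B at {3, 4, 7, 8}) contains no monochromatic 3-term AP, so W(2, 3) > 8. Upper bound: a case analysis on any 2-colouring of {1, ..., 9} forces such an AP. Hence W(2, 3) = 9.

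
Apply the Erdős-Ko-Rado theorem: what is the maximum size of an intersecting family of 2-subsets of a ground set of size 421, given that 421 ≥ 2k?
max |F| = C(420, 1) = 420

Erdős-Ko-Rado (1961): when n ≥ 2k, max |F| = C(n−1, k−1). The bound is attained by the star {A : i ∈ A} for any fixed i ∈ [n]. Here C(421−1, 2−1) = C(420, 1) = 420.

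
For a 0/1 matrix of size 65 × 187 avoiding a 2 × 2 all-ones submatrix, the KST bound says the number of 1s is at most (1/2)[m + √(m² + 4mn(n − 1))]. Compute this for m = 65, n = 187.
z(65, 187; 2, 2) ≤ (1/2)[65 + √(65² + 4·65·187·186)] = (1/2)[65 + √9047545] = 1536.4569

Kővári–Sós–Turán: let r_1, ..., r_65 be the row sums and z = Σ r_i the total number of 1s. Each pair of columns can share at most one row with both entries 1 (else a 2×2 all-ones block appears), so Σ_i C(r_i, 2) ≤ C(187, 2) = 17391. By convexity Σ_i C(r_i, 2) ≥ 65·C(z/65, 2) = z(z − 65)/(2·65), giving z² − 65z − 65·187·186 ≤ 0 and hence z ≤ (1/2)[65 + √(4225 + 4·2260830)] = (1/2)[65 + √9047545] ≈ (1/2)(65 + 3007.9137) = 1536.4569.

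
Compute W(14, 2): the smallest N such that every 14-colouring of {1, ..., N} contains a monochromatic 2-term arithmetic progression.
W(14, 2) = 14 + 1 = 15

A 2-term AP is any pair of integers, so a monochromatic 2-AP exists iff some colour is used at least twice. With 14 colours, the colouring i ↦ i on {1, ..., 14} uses each colour once, avoiding any monochromatic pair, so W(14, 2) > 14. For {1, ..., 15}, pigeonhole forces two integers of the same colour, which form a monochromatic 2-AP. Hence W(14, 2) = 15.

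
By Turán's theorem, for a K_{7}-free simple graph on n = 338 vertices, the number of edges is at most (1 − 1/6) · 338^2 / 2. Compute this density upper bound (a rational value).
Turán density bound = (5/6) · 338^2/2 = 142805/3 ≈ 47601.6667

Turán's theorem: ex(n, K_{r+1}) is achieved by the complete r-partite Turán graph T(n, r) with parts as balanced as possible, and is at most (1 − 1/r) · n^2/2. For r = 6, n = 338: the density bound is (5/6) · 114244/2 = 142805/3 ≈ 47601.6667. The integer-valued extremum is e(T(338, 6)) = 47601, which is strictly less than the density bound 142805/3 since 6 ∤ 338 (the parts of T(338, 6) cannot all be equal).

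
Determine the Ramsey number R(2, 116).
R(2, 116) = 116

R(2, k) = k for all k ≥ 2: in a 2-colouring of K_k, either some edge is red (a red K_2) or all edges are blue (a blue K_k). And K_{115} coloured all-blue has no blue K_116, so R(2, 116) > 115. Hence R(2, 116) = 116.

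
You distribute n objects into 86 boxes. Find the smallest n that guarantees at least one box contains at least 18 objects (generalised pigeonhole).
n = (18 − 1)·86 + 1 = 1463

By the generalised pigeonhole principle, to guarantee some box contains ≥ r objects we need more than (r − 1) · k objects total. Threshold: n = (r − 1) · k + 1. With r = 18 and k = 86: n = 17 · 86 + 1 = 1462 + 1 = 1463. For n = 1462 = 17 · 86, we can put exactly 17 objects in every box, avoiding 18 in any single one — so 1463 is tight.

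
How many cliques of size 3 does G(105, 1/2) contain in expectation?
E[# K_3] = C(105, 3) · (1/2)^C(3, 2) = 187460 / 2^3 = 46865/2 = 23432.5

For each 3-subset S of vertices (there are C(105, 3) = 187460 such S), let X_S = 1 if S induces a K_3 (all C(3, 2) = 3 edges present). Then P(X_S = 1) = (1/2)^3 = 1/8. By linearity of expectation, E[# K_3] = C(105, 3) · (1/2)^3 = 187460 / 8 = 46865/2 = 23432.5.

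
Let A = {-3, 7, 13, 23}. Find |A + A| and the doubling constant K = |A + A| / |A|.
K = |A + A| / |A| = 9/4

Enumerate A + A = {a + b : a, b ∈ A}. With |A| = 4, there are |A|^2 = 16 ordered sum pairs; collecting distinct values, A + A = {-6, 4, 10, 14, 20, 26, 30, 36, 46}, so |A + A| = 9. Thus K = 9/4. For comparison, the minimum possible |A + A| over all 4-element sets is 2·4 − 1 = 7 (so min K = 7/4), attained only by arithmetic progressions.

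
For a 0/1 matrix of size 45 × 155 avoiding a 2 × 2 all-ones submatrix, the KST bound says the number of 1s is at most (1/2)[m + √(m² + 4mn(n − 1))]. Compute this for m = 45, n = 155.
z(45, 155; 2, 2) ≤ (1/2)[45 + √(45² + 4·45·155·154)] = (1/2)[45 + √4298625] = 1059.1563

Kővári–Sós–Turán: let r_1, ..., r_45 be the row sums and z = Σ r_i the total number of 1s. Each pair of columns can share at most one row with both entries 1 (else a 2×2 all-ones block appears), so Σ_i C(r_i, 2) ≤ C(155, 2) = 11935. By convexity Σ_i C(r_i, 2) ≥ 45·C(z/45, 2) = z(z − 45)/(2·45), giving z² − 45z − 45·155·154 ≤ 0 and hence z ≤ (1/2)[45 + √(2025 + 4·1074150)] = (1/2)[45 + √4298625] ≈ (1/2)(45 + 2073.3126) = 1059.1563.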